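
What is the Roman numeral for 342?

Convert 342 to Roman numerals:
  342 contains 3×100 (CCC)
  42 contains 1×40 (XL)
  2 contains 2×1 (II)

CCCXLII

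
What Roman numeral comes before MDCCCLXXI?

MDCCCLXXI = 1871; previous is 1870

MDCCCLXX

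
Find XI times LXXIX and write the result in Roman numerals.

XI = 11
LXXIX = 79
11 × 79 = 869

DCCCLXIX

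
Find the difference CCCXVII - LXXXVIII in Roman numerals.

CCCXVII = 317
LXXXVIII = 88
317 - 88 = 229

CCXXIX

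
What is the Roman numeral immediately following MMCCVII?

MMCCVII = 2207, so the next integer is 2207 + 1 = 2208

MMCCVIII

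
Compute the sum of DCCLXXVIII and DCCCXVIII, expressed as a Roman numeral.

DCCLXXVIII = 778
DCCCXVIII = 818
778 + 818 = 1596

MDXCVI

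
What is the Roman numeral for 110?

Convert 110 to Roman numerals:
  110 contains 1×100 (C)
  10 contains 1×10 (X)

CX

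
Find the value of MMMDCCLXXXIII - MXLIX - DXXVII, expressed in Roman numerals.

MMMDCCLXXXIII = 3783, MXLIX = 1049, DXXVII = 527
3783 - 1049 = 2734
2734 - 527 = 2207

MMCCVII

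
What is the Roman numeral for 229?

Convert 229 to Roman numerals:
  229 contains 2×100 (CC)
  29 contains 2×10 (XX)
  9 contains 1×9 (IX)

CCXXIX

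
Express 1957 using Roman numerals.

Convert 1957 to Roman numerals:
  1957 contains 1×1000 (M)
  957 contains 1×900 (CM)
  57 contains 1×50 (L)
  7 contains 1×5 (V)
  2 contains 2×1 (II)

MCMLVII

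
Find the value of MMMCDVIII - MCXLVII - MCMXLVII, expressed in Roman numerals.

MMMCDVIII = 3408, MCXLVII = 1147, MCMXLVII = 1947
3408 - 1147 = 2261
2261 - 1947 = 314

CCCXIV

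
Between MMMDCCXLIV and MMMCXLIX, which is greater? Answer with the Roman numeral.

MMMDCCXLIV = 3744
MMMCXLIX = 3149
3744 is larger

MMMDCCXLIV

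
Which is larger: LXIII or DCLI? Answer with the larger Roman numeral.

LXIII = 63
DCLI = 651
651 is larger

DCLI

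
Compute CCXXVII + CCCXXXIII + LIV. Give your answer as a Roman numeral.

CCXXVII = 227, CCCXXXIII = 333, LIV = 54
227 + 333 = 560
560 + 54 = 614

DCXIV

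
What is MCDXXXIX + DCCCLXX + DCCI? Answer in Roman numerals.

MCDXXXIX = 1439, DCCCLXX = 870, DCCI = 701
1439 + 870 = 2309
2309 + 701 = 3010

MMMX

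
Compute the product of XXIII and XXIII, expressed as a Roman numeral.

XXIII = 23
XXIII = 23
23 × 23 = 529

DXXIX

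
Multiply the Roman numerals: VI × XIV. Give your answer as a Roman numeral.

VI = 6
XIV = 14
6 × 14 = 84

LXXXIV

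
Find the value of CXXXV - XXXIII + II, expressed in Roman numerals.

CXXXV = 135, XXXIII = 33, II = 2
135 - 33 = 102
102 + 2 = 104

CIV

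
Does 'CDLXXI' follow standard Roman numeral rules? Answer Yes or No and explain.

'CDLXXI': Check the rules: uses only the symbols I, V, X, L, C, D, M; no symbol is repeated more than three times in a row; V, L and D each appear at most once; the only place a smaller symbol precedes a larger one is the allowed subtractive pair CD, the symbol right after such a pair (if any) is smaller than the pair's first symbol, and otherwise the values never increase from left to right. Value: CD (400) + L (50) + X (10) + X (10) + I (1) = 471. So it is a valid standard Roman numeral.

Yes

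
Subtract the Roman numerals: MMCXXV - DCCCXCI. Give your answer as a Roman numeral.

MMCXXV = 2125
DCCCXCI = 891
2125 - 891 = 1234

MCCXXXIV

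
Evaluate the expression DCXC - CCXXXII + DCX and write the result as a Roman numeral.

DCXC = 690, CCXXXII = 232, DCX = 610
690 - 232 = 458
458 + 610 = 1068

MLXVIII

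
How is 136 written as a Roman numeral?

Convert 136 to Roman numerals:
  136 contains 1×100 (C)
  36 contains 3×10 (XXX)
  6 contains 1×5 (V)
  1 contains 1×1 (I)

CXXXVI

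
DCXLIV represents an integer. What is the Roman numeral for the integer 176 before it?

DCXLIV = 644
644 - 176 = 468

CDLXVIII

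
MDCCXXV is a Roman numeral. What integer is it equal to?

MDCCXXV: M=1000, D=500, C=100, C=100, X=10, X=10, V=5
1000 + 500 + 100 + 100 + 10 + 10 + 5 = 1725

1725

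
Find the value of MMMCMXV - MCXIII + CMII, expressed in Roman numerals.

MMMCMXV = 3915, MCXIII = 1113, CMII = 902
3915 - 1113 = 2802
2802 + 902 = 3704

MMMDCCIV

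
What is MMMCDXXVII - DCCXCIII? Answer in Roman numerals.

MMMCDXXVII = 3427
DCCXCIII = 793
3427 - 793 = 2634

MMDCXXXIV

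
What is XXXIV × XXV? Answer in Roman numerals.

XXXIV = 34
XXV = 25
34 × 25 = 850

DCCCL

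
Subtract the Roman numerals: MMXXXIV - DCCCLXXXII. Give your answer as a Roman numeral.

MMXXXIV = 2034
DCCCLXXXII = 882
2034 - 882 = 1152

MCLII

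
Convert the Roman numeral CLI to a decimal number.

CLI: C=100, L=50, I=1
100 + 50 + 1 = 151

151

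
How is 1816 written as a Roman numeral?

Convert 1816 to Roman numerals:
  1816 contains 1×1000 (M)
  816 contains 1×500 (D)
  316 contains 3×100 (CCC)
  16 contains 1×10 (X)
  6 contains 1×5 (V)
  1 contains 1×1 (I)

MDCCCXVI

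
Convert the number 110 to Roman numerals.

Convert 110 to Roman numerals:
  110 contains 1×100 (C)
  10 contains 1×10 (X)

CX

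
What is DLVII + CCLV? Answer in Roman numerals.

DLVII = 557
CCLV = 255
557 + 255 = 812

DCCCXII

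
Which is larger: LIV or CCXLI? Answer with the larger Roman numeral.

LIV = 54
CCXLI = 241
241 is larger

CCXLI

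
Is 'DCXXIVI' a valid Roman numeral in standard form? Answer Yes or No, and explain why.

'DCXXIVI': I cannot come right after the subtractive pair IV: once I is subtracted in IV, the next symbol must be smaller than I

No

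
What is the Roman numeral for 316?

Convert 316 to Roman numerals:
  316 contains 3×100 (CCC)
  16 contains 1×10 (X)
  6 contains 1×5 (V)
  1 contains 1×1 (I)

CCCXVI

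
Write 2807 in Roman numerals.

Convert 2807 to Roman numerals:
  2807 contains 2×1000 (MM)
  807 contains 1×500 (D)
  307 contains 3×100 (CCC)
  7 contains 1×5 (V)
  2 contains 2×1 (II)

MMDCCCVII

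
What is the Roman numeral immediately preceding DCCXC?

DCCXC = 790; previous is 789

DCCLXXXIX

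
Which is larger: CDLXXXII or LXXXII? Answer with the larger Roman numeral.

CDLXXXII = 482
LXXXII = 82
482 is larger

CDLXXXII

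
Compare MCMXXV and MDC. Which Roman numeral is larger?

MCMXXV = 1925
MDC = 1600
1925 is larger

MCMXXV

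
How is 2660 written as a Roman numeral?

Convert 2660 to Roman numerals:
  2660 contains 2×1000 (MM)
  660 contains 1×500 (D)
  160 contains 1×100 (C)
  60 contains 1×50 (L)
  10 contains 1×10 (X)

MMDCLX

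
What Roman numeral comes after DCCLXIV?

DCCLXIV = 764; next is 765

DCCLXV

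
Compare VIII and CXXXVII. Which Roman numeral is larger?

VIII = 8
CXXXVII = 137
137 is larger

CXXXVII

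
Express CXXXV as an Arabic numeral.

CXXXV: C=100, X=10, X=10, X=10, V=5
100 + 10 + 10 + 10 + 5 = 135

135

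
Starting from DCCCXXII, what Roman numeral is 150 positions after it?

DCCCXXII = 822
822 + 150 = 972

CMLXXII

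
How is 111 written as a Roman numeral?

Convert 111 to Roman numerals:
  111 contains 1×100 (C)
  11 contains 1×10 (X)
  1 contains 1×1 (I)

CXI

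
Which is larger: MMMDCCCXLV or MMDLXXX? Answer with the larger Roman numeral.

MMMDCCCXLV = 3845
MMDLXXX = 2580
3845 is larger

MMMDCCCXLV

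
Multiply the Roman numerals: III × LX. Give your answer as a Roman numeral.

III = 3
LX = 60
3 × 60 = 180

CLXXX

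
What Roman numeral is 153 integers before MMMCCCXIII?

MMMCCCXIII = 3313
3313 - 153 = 3160

MMMCLX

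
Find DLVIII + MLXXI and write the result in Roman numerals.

DLVIII = 558
MLXXI = 1071
558 + 1071 = 1629

MDCXXIX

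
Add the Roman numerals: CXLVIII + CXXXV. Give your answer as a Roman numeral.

CXLVIII = 148
CXXXV = 135
148 + 135 = 283

CCLXXXIII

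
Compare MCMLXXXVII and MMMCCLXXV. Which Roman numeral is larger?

MCMLXXXVII = 1987
MMMCCLXXV = 3275
3275 is larger

MMMCCLXXV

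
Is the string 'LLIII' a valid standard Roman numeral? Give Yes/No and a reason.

'LLIII': L should not appear more than once

No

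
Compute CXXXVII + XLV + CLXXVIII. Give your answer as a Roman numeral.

CXXXVII = 137, XLV = 45, CLXXVIII = 178
137 + 45 = 182
182 + 178 = 360

CCCLX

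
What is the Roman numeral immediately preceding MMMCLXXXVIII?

MMMCLXXXVIII = 3188, so the previous integer is 3188 - 1 = 3187

MMMCLXXXVII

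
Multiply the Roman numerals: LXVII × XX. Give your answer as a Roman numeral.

LXVII = 67
XX = 20
67 × 20 = 1340

MCCCXL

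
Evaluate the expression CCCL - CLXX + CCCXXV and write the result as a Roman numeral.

CCCL = 350, CLXX = 170, CCCXXV = 325
350 - 170 = 180
180 + 325 = 505

DV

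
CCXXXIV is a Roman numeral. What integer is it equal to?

CCXXXIV: C=100, C=100, X=10, X=10, X=10, IV=4
100 + 100 + 10 + 10 + 10 + 4 = 234

234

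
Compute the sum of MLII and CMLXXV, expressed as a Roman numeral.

MLII = 1052
CMLXXV = 975
1052 + 975 = 2027

MMXXVII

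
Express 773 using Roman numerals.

Convert 773 to Roman numerals:
  773 contains 1×500 (D)
  273 contains 2×100 (CC)
  73 contains 1×50 (L)
  23 contains 2×10 (XX)
  3 contains 3×1 (III)

DCCLXXIII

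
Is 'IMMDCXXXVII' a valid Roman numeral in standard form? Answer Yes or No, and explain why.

'IMMDCXXXVII': Invalid subtractive combination: IM

No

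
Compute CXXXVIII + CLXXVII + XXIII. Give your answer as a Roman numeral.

CXXXVIII = 138, CLXXVII = 177, XXIII = 23
138 + 177 = 315
315 + 23 = 338

CCCXXXVIII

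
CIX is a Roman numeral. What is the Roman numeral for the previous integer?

CIX = 109, so the previous integer is 109 - 1 = 108

CVIII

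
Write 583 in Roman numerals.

Convert 583 to Roman numerals:
  583 contains 1×500 (D)
  83 contains 1×50 (L)
  33 contains 3×10 (XXX)
  3 contains 3×1 (III)

DLXXXIII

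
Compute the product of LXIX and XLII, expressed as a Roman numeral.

LXIX = 69
XLII = 42
69 × 42 = 2898

MMDCCCXCVIII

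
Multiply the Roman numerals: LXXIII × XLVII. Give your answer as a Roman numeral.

LXXIII = 73
XLVII = 47
73 × 47 = 3431

MMMCDXXXI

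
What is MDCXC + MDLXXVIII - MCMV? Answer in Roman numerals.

MDCXC = 1690, MDLXXVIII = 1578, MCMV = 1905
1690 + 1578 = 3268
3268 - 1905 = 1363

MCCCLXIII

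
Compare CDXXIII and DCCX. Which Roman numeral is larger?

CDXXIII = 423
DCCX = 710
710 is larger

DCCX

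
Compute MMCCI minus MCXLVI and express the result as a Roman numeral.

MMCCI = 2201
MCXLVI = 1146
2201 - 1146 = 1055

MLV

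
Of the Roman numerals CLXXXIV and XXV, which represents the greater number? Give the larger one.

CLXXXIV = 184
XXV = 25
184 is larger

CLXXXIV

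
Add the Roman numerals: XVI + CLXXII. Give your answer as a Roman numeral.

XVI = 16
CLXXII = 172
16 + 172 = 188

CLXXXVIII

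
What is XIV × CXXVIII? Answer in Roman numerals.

XIV = 14
CXXVIII = 128
14 × 128 = 1792

MDCCXCII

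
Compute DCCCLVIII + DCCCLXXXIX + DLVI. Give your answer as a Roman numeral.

DCCCLVIII = 858, DCCCLXXXIX = 889, DLVI = 556
858 + 889 = 1747
1747 + 556 = 2303

MMCCCIII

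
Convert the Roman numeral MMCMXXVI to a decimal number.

MMCMXXVI: M=1000, M=1000, CM=900, X=10, X=10, V=5, I=1
1000 + 1000 + 900 + 10 + 10 + 5 + 1 = 2926

2926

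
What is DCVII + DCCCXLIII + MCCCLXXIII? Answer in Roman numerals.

DCVII = 607, DCCCXLIII = 843, MCCCLXXIII = 1373
607 + 843 = 1450
1450 + 1373 = 2823

MMDCCCXXIII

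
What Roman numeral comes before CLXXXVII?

CLXXXVII = 187, so the previous integer is 187 - 1 = 186

CLXXXVI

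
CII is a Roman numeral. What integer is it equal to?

CII: C=100, I=1, I=1
100 + 1 + 1 = 102

102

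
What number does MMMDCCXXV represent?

MMMDCCXXV: M=1000, M=1000, M=1000, D=500, C=100, C=100, X=10, X=10, V=5
1000 + 1000 + 1000 + 500 + 100 + 100 + 10 + 10 + 5 = 3725

3725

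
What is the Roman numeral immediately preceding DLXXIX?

DLXXIX = 579, so the previous integer is 579 - 1 = 578

DLXXVIII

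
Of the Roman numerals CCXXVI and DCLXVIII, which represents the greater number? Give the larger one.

CCXXVI = 226
DCLXVIII = 668
668 is larger

DCLXVIII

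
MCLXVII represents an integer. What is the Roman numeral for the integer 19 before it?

MCLXVII = 1167
1167 - 19 = 1148

MCXLVIII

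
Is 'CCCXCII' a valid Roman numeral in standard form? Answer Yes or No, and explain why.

'CCCXCII': Check the rules: uses only the symbols I, V, X, L, C, D, M; no symbol is repeated more than three times in a row; V, L and D each appear at most once; the only place a smaller symbol precedes a larger one is the allowed subtractive pair XC, the symbol right after such a pair (if any) is smaller than the pair's first symbol, and otherwise the values never increase from left to right. Value: C (100) + C (100) + C (100) + XC (90) + I (1) + I (1) = 392. So it is a valid standard Roman numeral.

Yes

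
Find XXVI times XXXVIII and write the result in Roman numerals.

XXVI = 26
XXXVIII = 38
26 × 38 = 988

CMLXXXVIII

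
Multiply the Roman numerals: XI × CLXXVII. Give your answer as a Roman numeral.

XI = 11
CLXXVII = 177
11 × 177 = 1947

MCMXLVII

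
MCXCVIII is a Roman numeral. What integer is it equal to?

MCXCVIII: M=1000, C=100, XC=90, V=5, I=1, I=1, I=1
1000 + 100 + 90 + 5 + 1 + 1 + 1 = 1198

1198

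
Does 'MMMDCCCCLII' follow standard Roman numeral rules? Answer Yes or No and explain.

'MMMDCCCCLII': More than 3 consecutive C's

No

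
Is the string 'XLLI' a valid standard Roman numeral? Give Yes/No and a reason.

'XLLI': L should not appear more than once

No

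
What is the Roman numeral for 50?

Convert 50 to Roman numerals:
  50 contains 1×50 (L)

L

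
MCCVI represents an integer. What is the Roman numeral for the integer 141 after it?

MCCVI = 1206
1206 + 141 = 1347

MCCCXLVII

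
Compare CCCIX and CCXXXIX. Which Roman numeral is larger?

CCCIX = 309
CCXXXIX = 239
309 is larger

CCCIX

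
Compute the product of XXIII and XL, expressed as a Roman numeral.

XXIII = 23
XL = 40
23 × 40 = 920

CMXX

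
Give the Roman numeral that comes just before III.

III = 3; previous is 2

II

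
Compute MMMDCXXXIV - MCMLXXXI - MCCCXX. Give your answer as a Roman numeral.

MMMDCXXXIV = 3634, MCMLXXXI = 1981, MCCCXX = 1320
3634 - 1981 = 1653
1653 - 1320 = 333

CCCXXXIII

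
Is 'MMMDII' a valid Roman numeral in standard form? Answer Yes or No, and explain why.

'MMMDII': Check the rules: uses only the symbols I, V, X, L, C, D, M; no symbol is repeated more than three times in a row; V, L and D each appear at most once; no smaller symbol precedes a larger one (values never increase from left to right). Value: M (1000) + M (1000) + M (1000) + D (500) + I (1) + I (1) = 3502. So it is a valid standard Roman numeral.

Yes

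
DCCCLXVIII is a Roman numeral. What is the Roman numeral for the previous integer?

DCCCLXVIII = 868, so the previous integer is 868 - 1 = 867

DCCCLXVII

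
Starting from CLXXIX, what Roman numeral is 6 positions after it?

CLXXIX = 179
179 + 6 = 185

CLXXXV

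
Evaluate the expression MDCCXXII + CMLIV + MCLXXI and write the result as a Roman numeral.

MDCCXXII = 1722, CMLIV = 954, MCLXXI = 1171
1722 + 954 = 2676
2676 + 1171 = 3847

MMMDCCCXLVII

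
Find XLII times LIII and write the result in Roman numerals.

XLII = 42
LIII = 53
42 × 53 = 2226

MMCCXXVI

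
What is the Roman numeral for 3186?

Convert 3186 to Roman numerals:
  3186 contains 3×1000 (MMM)
  186 contains 1×100 (C)
  86 contains 1×50 (L)
  36 contains 3×10 (XXX)
  6 contains 1×5 (V)
  1 contains 1×1 (I)

MMMCLXXXVI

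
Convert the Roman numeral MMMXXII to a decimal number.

MMMXXII: M=1000, M=1000, M=1000, X=10, X=10, I=1, I=1
1000 + 1000 + 1000 + 10 + 10 + 1 + 1 = 3022

3022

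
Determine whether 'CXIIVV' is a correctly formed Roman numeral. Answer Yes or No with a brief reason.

'CXIIVV': V should not appear more than once

No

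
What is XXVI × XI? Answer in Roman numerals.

XXVI = 26
XI = 11
26 × 11 = 286

CCLXXXVI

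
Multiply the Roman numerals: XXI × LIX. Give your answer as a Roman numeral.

XXI = 21
LIX = 59
21 × 59 = 1239

MCCXXXIX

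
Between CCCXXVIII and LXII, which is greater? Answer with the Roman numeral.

CCCXXVIII = 328
LXII = 62
328 is larger

CCCXXVIII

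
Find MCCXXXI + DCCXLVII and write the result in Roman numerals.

MCCXXXI = 1231
DCCXLVII = 747
1231 + 747 = 1978

MCMLXXVIII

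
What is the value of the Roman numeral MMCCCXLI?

MMCCCXLI: M=1000, M=1000, C=100, C=100, C=100, XL=40, I=1
1000 + 1000 + 100 + 100 + 100 + 40 + 1 = 2341

2341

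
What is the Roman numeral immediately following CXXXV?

CXXXV = 135, so the next integer is 135 + 1 = 136

CXXXVI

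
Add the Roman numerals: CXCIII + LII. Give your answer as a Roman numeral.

CXCIII = 193
LII = 52
193 + 52 = 245

CCXLV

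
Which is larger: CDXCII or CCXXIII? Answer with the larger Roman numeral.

CDXCII = 492
CCXXIII = 223
492 is larger

CDXCII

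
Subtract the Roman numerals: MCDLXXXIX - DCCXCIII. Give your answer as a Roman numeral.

MCDLXXXIX = 1489
DCCXCIII = 793
1489 - 793 = 696

DCXCVI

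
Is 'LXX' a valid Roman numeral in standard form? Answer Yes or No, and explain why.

'LXX': Check the rules: uses only the symbols I, V, X, L, C, D, M; no symbol is repeated more than three times in a row; V, L and D each appear at most once; no smaller symbol precedes a larger one (values never increase from left to right). Value: L (50) + X (10) + X (10) = 70. So it is a valid standard Roman numeral.

Yes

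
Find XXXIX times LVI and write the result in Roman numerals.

XXXIX = 39
LVI = 56
39 × 56 = 2184

MMCLXXXIV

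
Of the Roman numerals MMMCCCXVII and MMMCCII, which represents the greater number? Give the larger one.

MMMCCCXVII = 3317
MMMCCII = 3202
3317 is larger

MMMCCCXVII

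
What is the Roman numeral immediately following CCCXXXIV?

CCCXXXIV = 334; next is 335

CCCXXXV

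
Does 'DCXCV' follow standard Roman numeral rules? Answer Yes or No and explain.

'DCXCV': Check the rules: uses only the symbols I, V, X, L, C, D, M; no symbol is repeated more than three times in a row; V, L and D each appear at most once; the only place a smaller symbol precedes a larger one is the allowed subtractive pair XC, the symbol right after such a pair (if any) is smaller than the pair's first symbol, and otherwise the values never increase from left to right. Value: D (500) + C (100) + XC (90) + V (5) = 695. So it is a valid standard Roman numeral.

Yes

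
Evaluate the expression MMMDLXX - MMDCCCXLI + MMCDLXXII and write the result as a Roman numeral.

MMMDLXX = 3570, MMDCCCXLI = 2841, MMCDLXXII = 2472
3570 - 2841 = 729
729 + 2472 = 3201

MMMCCI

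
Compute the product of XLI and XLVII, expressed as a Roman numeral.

XLI = 41
XLVII = 47
41 × 47 = 1927

MCMXXVII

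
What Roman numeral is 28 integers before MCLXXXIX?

MCLXXXIX = 1189
1189 - 28 = 1161

MCLXI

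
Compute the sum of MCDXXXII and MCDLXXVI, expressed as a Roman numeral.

MCDXXXII = 1432
MCDLXXVI = 1476
1432 + 1476 = 2908

MMCMVIII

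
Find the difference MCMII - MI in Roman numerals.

MCMII = 1902
MI = 1001
1902 - 1001 = 901

CMI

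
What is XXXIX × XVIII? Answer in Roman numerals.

XXXIX = 39
XVIII = 18
39 × 18 = 702

DCCII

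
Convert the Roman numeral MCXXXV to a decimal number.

MCXXXV: M=1000, C=100, X=10, X=10, X=10, V=5
1000 + 100 + 10 + 10 + 10 + 5 = 1135

1135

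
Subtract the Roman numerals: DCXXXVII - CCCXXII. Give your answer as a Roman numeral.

DCXXXVII = 637
CCCXXII = 322
637 - 322 = 315

CCCXV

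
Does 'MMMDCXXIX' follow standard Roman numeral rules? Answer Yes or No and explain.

'MMMDCXXIX': Check the rules: uses only the symbols I, V, X, L, C, D, M; no symbol is repeated more than three times in a row; V, L and D each appear at most once; the only place a smaller symbol precedes a larger one is the allowed subtractive pair IX, the symbol right after such a pair (if any) is smaller than the pair's first symbol, and otherwise the values never increase from left to right. Value: M (1000) + M (1000) + M (1000) + D (500) + C (100) + X (10) + X (10) + IX (9) = 3629. So it is a valid standard Roman numeral.

Yes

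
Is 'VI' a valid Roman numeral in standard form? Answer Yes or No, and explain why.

'VI': Check the rules: uses only the symbols I, V, X, L, C, D, M; no symbol is repeated more than three times in a row; V, L and D each appear at most once; no smaller symbol precedes a larger one (values never increase from left to right). Value: V (5) + I (1) = 6. So it is a valid standard Roman numeral.

Yes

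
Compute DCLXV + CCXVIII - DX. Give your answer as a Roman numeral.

DCLXV = 665, CCXVIII = 218, DX = 510
665 + 218 = 883
883 - 510 = 373

CCCLXXIII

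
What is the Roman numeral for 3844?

Convert 3844 to Roman numerals:
  3844 contains 3×1000 (MMM)
  844 contains 1×500 (D)
  344 contains 3×100 (CCC)
  44 contains 1×40 (XL)
  4 contains 1×4 (IV)

MMMDCCCXLIV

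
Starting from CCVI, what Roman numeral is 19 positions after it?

CCVI = 206
206 + 19 = 225

CCXXV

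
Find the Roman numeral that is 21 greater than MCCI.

MCCI = 1201
1201 + 21 = 1222

MCCXXII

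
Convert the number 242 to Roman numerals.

Convert 242 to Roman numerals:
  242 contains 2×100 (CC)
  42 contains 1×40 (XL)
  2 contains 2×1 (II)

CCXLII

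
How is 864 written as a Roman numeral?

Convert 864 to Roman numerals:
  864 contains 1×500 (D)
  364 contains 3×100 (CCC)
  64 contains 1×50 (L)
  14 contains 1×10 (X)
  4 contains 1×4 (IV)

DCCCLXIV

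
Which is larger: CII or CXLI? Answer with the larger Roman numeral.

CII = 102
CXLI = 141
141 is larger

CXLI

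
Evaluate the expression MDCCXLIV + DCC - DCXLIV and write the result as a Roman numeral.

MDCCXLIV = 1744, DCC = 700, DCXLIV = 644
1744 + 700 = 2444
2444 - 644 = 1800

MDCCC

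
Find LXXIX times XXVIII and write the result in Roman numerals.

LXXIX = 79
XXVIII = 28
79 × 28 = 2212

MMCCXII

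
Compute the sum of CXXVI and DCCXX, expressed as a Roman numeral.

CXXVI = 126
DCCXX = 720
126 + 720 = 846

DCCCXLVI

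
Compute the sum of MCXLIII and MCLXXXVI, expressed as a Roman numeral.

MCXLIII = 1143
MCLXXXVI = 1186
1143 + 1186 = 2329

MMCCCXXIX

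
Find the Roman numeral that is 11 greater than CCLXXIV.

CCLXXIV = 274
274 + 11 = 285

CCLXXXV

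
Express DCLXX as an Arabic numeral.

DCLXX: D=500, C=100, L=50, X=10, X=10
500 + 100 + 50 + 10 + 10 = 670

670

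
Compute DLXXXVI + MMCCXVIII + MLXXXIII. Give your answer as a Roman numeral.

DLXXXVI = 586, MMCCXVIII = 2218, MLXXXIII = 1083
586 + 2218 = 2804
2804 + 1083 = 3887

MMMDCCCLXXXVII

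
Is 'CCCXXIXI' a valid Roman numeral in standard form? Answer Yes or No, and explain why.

'CCCXXIXI': I cannot come right after the subtractive pair IX: once I is subtracted in IX, the next symbol must be smaller than I

No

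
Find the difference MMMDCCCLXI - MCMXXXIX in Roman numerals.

MMMDCCCLXI = 3861
MCMXXXIX = 1939
3861 - 1939 = 1922

MCMXXII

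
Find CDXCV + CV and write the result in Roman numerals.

CDXCV = 495
CV = 105
495 + 105 = 600

DC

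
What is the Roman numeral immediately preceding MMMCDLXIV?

MMMCDLXIV = 3464, so the previous integer is 3464 - 1 = 3463

MMMCDLXIII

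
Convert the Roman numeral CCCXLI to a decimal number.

CCCXLI: C=100, C=100, C=100, XL=40, I=1
100 + 100 + 100 + 40 + 1 = 341

341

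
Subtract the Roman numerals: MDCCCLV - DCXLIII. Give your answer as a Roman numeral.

MDCCCLV = 1855
DCXLIII = 643
1855 - 643 = 1212

MCCXII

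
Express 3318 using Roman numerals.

Convert 3318 to Roman numerals:
  3318 contains 3×1000 (MMM)
  318 contains 3×100 (CCC)
  18 contains 1×10 (X)
  8 contains 1×5 (V)
  3 contains 3×1 (III)

MMMCCCXVIII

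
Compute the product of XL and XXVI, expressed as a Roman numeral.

XL = 40
XXVI = 26
40 × 26 = 1040

MXL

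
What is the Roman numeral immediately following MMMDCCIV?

MMMDCCIV = 3704; next is 3705

MMMDCCV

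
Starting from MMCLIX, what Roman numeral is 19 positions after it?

MMCLIX = 2159
2159 + 19 = 2178

MMCLXXVIII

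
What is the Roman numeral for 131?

Convert 131 to Roman numerals:
  131 contains 1×100 (C)
  31 contains 3×10 (XXX)
  1 contains 1×1 (I)

CXXXI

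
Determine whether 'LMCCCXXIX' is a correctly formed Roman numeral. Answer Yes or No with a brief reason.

'LMCCCXXIX': Invalid subtractive combination: LM

No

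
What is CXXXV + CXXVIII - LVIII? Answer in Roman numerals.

CXXXV = 135, CXXVIII = 128, LVIII = 58
135 + 128 = 263
263 - 58 = 205

CCV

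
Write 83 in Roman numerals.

Convert 83 to Roman numerals:
  83 contains 1×50 (L)
  33 contains 3×10 (XXX)
  3 contains 3×1 (III)

LXXXIII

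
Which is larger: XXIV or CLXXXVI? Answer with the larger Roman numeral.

XXIV = 24
CLXXXVI = 186
186 is larger

CLXXXVI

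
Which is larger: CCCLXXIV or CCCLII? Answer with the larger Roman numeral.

CCCLXXIV = 374
CCCLII = 352
374 is larger

CCCLXXIV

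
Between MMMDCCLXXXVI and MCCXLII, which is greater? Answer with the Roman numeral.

MMMDCCLXXXVI = 3786
MCCXLII = 1242
3786 is larger

MMMDCCLXXXVI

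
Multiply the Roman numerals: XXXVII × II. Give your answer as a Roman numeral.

XXXVII = 37
II = 2
37 × 2 = 74

LXXIV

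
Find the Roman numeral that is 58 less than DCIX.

DCIX = 609
609 - 58 = 551

DLI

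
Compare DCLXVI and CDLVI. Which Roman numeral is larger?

DCLXVI = 666
CDLVI = 456
666 is larger

DCLXVI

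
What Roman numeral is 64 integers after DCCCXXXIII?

DCCCXXXIII = 833
833 + 64 = 897

DCCCXCVII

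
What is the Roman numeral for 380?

Convert 380 to Roman numerals:
  380 contains 3×100 (CCC)
  80 contains 1×50 (L)
  30 contains 3×10 (XXX)

CCCLXXX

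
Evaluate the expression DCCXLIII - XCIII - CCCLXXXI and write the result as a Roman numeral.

DCCXLIII = 743, XCIII = 93, CCCLXXXI = 381
743 - 93 = 650
650 - 381 = 269

CCLXIX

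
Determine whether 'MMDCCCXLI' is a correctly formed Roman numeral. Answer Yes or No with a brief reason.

'MMDCCCXLI': Check the rules: uses only the symbols I, V, X, L, C, D, M; no symbol is repeated more than three times in a row; V, L and D each appear at most once; the only place a smaller symbol precedes a larger one is the allowed subtractive pair XL, the symbol right after such a pair (if any) is smaller than the pair's first symbol, and otherwise the values never increase from left to right. Value: M (1000) + M (1000) + D (500) + C (100) + C (100) + C (100) + XL (40) + I (1) = 2841. So it is a valid standard Roman numeral.

Yes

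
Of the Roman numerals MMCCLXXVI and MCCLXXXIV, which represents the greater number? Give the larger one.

MMCCLXXVI = 2276
MCCLXXXIV = 1284
2276 is larger

MMCCLXXVI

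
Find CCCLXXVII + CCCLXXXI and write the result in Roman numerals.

CCCLXXVII = 377
CCCLXXXI = 381
377 + 381 = 758

DCCLVIII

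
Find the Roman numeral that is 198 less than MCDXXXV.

MCDXXXV = 1435
1435 - 198 = 1237

MCCXXXVII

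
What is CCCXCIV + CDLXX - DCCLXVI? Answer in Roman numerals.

CCCXCIV = 394, CDLXX = 470, DCCLXVI = 766
394 + 470 = 864
864 - 766 = 98

XCVIII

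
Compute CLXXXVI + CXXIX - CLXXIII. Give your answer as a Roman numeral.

CLXXXVI = 186, CXXIX = 129, CLXXIII = 173
186 + 129 = 315
315 - 173 = 142

CXLII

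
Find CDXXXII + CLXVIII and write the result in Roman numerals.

CDXXXII = 432
CLXVIII = 168
432 + 168 = 600

DC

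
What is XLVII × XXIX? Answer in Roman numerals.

XLVII = 47
XXIX = 29
47 × 29 = 1363

MCCCLXIII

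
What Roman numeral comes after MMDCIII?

MMDCIII = 2603; next is 2604

MMDCIV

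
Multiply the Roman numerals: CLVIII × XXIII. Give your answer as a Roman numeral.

CLVIII = 158
XXIII = 23
158 × 23 = 3634

MMMDCXXXIV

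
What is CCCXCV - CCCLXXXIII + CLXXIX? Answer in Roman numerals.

CCCXCV = 395, CCCLXXXIII = 383, CLXXIX = 179
395 - 383 = 12
12 + 179 = 191

CXCI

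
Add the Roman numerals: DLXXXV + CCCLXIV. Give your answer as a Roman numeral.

DLXXXV = 585
CCCLXIV = 364
585 + 364 = 949

CMXLIX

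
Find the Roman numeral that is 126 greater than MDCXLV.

MDCXLV = 1645
1645 + 126 = 1771

MDCCLXXI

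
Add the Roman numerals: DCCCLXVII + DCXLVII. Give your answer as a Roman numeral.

DCCCLXVII = 867
DCXLVII = 647
867 + 647 = 1514

MDXIV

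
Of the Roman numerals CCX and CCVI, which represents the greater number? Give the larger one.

CCX = 210
CCVI = 206
210 is larger

CCX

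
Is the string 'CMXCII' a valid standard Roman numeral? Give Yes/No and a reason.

'CMXCII': Check the rules: uses only the symbols I, V, X, L, C, D, M; no symbol is repeated more than three times in a row; V, L and D each appear at most once; the only places a smaller symbol precedes a larger one are the allowed subtractive pairs CM, XC, the symbol right after such a pair (if any) is smaller than the pair's first symbol, and otherwise the values never increase from left to right. Value: CM (900) + XC (90) + I (1) + I (1) = 992. So it is a valid standard Roman numeral.

Yes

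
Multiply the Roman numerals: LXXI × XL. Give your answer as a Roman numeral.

LXXI = 71
XL = 40
71 × 40 = 2840

MMDCCCXL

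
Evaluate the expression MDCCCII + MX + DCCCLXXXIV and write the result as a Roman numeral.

MDCCCII = 1802, MX = 1010, DCCCLXXXIV = 884
1802 + 1010 = 2812
2812 + 884 = 3696

MMMDCXCVI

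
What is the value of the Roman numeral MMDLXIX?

MMDLXIX: M=1000, M=1000, D=500, L=50, X=10, IX=9
1000 + 1000 + 500 + 50 + 10 + 9 = 2569

2569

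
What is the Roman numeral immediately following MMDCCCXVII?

MMDCCCXVII = 2817; next is 2818

MMDCCCXVIII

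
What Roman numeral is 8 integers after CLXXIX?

CLXXIX = 179
179 + 8 = 187

CLXXXVII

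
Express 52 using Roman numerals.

Convert 52 to Roman numerals:
  52 contains 1×50 (L)
  2 contains 2×1 (II)

LII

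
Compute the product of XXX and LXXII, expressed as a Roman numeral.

XXX = 30
LXXII = 72
30 × 72 = 2160

MMCLX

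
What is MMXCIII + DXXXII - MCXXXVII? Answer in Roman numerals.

MMXCIII = 2093, DXXXII = 532, MCXXXVII = 1137
2093 + 532 = 2625
2625 - 1137 = 1488

MCDLXXXVIII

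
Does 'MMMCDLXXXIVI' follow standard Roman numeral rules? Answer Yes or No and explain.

'MMMCDLXXXIVI': I cannot come right after the subtractive pair IV: once I is subtracted in IV, the next symbol must be smaller than I

No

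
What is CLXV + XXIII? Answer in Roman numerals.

CLXV = 165
XXIII = 23
165 + 23 = 188

CLXXXVIII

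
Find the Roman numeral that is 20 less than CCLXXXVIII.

CCLXXXVIII = 288
288 - 20 = 268

CCLXVIII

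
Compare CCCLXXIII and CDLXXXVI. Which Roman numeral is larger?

CCCLXXIII = 373
CDLXXXVI = 486
486 is larger

CDLXXXVI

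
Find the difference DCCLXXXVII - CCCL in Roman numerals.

DCCLXXXVII = 787
CCCL = 350
787 - 350 = 437

CDXXXVII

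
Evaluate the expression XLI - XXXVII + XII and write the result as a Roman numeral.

XLI = 41, XXXVII = 37, XII = 12
41 - 37 = 4
4 + 12 = 16

XVI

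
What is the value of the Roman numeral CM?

CM: CM=900

900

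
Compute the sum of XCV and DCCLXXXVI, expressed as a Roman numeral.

XCV = 95
DCCLXXXVI = 786
95 + 786 = 881

DCCCLXXXI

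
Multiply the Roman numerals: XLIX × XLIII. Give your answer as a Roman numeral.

XLIX = 49
XLIII = 43
49 × 43 = 2107

MMCVII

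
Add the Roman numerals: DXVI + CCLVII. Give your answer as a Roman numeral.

DXVI = 516
CCLVII = 257
516 + 257 = 773

DCCLXXIII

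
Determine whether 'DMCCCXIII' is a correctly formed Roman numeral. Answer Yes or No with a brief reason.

'DMCCCXIII': Invalid subtractive combination: DM

No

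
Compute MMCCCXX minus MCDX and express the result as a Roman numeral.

MMCCCXX = 2320
MCDX = 1410
2320 - 1410 = 910

CMX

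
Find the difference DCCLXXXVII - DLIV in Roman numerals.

DCCLXXXVII = 787
DLIV = 554
787 - 554 = 233

CCXXXIII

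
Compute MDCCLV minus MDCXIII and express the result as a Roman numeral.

MDCCLV = 1755
MDCXIII = 1613
1755 - 1613 = 142

CXLII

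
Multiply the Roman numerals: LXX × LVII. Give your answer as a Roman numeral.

LXX = 70
LVII = 57
70 × 57 = 3990

MMMCMXC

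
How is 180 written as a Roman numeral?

Convert 180 to Roman numerals:
  180 contains 1×100 (C)
  80 contains 1×50 (L)
  30 contains 3×10 (XXX)

CLXXX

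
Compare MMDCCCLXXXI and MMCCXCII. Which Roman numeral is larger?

MMDCCCLXXXI = 2881
MMCCXCII = 2292
2881 is larger

MMDCCCLXXXI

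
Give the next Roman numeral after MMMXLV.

MMMXLV = 3045; next is 3046

MMMXLVI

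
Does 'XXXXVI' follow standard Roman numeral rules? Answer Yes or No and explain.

'XXXXVI': More than 3 consecutive X's

No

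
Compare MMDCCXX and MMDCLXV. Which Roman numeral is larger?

MMDCCXX = 2720
MMDCLXV = 2665
2720 is larger

MMDCCXX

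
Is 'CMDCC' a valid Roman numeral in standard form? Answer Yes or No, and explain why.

'CMDCC': C (position 1) comes before the larger symbol D (position 3) without being directly in front of it as a subtractive pair; apart from IV, IX, XL, XC, CD and CM, symbols must go from largest to smallest

No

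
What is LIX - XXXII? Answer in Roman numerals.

LIX = 59
XXXII = 32
59 - 32 = 27

XXVII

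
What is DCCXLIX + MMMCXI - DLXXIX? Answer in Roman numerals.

DCCXLIX = 749, MMMCXI = 3111, DLXXIX = 579
749 + 3111 = 3860
3860 - 579 = 3281

MMMCCLXXXI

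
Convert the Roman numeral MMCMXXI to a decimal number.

MMCMXXI: M=1000, M=1000, CM=900, X=10, X=10, I=1
1000 + 1000 + 900 + 10 + 10 + 1 = 2921

2921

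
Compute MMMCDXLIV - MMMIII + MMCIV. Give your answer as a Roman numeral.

MMMCDXLIV = 3444, MMMIII = 3003, MMCIV = 2104
3444 - 3003 = 441
441 + 2104 = 2545

MMDXLV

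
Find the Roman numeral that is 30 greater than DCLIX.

DCLIX = 659
659 + 30 = 689

DCLXXXIX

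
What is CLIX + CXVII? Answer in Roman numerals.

CLIX = 159
CXVII = 117
159 + 117 = 276

CCLXXVI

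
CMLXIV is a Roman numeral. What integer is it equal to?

CMLXIV: CM=900, L=50, X=10, IV=4
900 + 50 + 10 + 4 = 964

964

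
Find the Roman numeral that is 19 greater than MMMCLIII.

MMMCLIII = 3153
3153 + 19 = 3172

MMMCLXXII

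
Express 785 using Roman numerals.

Convert 785 to Roman numerals:
  785 contains 1×500 (D)
  285 contains 2×100 (CC)
  85 contains 1×50 (L)
  35 contains 3×10 (XXX)
  5 contains 1×5 (V)

DCCLXXXV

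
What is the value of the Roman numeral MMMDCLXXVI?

MMMDCLXXVI: M=1000, M=1000, M=1000, D=500, C=100, L=50, X=10, X=10, V=5, I=1
1000 + 1000 + 1000 + 500 + 100 + 50 + 10 + 10 + 5 + 1 = 3676

3676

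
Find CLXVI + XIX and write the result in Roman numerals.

CLXVI = 166
XIX = 19
166 + 19 = 185

CLXXXV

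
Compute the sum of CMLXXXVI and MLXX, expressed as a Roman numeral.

CMLXXXVI = 986
MLXX = 1070
986 + 1070 = 2056

MMLVI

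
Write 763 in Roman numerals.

Convert 763 to Roman numerals:
  763 contains 1×500 (D)
  263 contains 2×100 (CC)
  63 contains 1×50 (L)
  13 contains 1×10 (X)
  3 contains 3×1 (III)

DCCLXIII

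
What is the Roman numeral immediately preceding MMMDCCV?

MMMDCCV = 3705; previous is 3704

MMMDCCIV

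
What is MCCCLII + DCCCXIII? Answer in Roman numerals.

MCCCLII = 1352
DCCCXIII = 813
1352 + 813 = 2165

MMCLXV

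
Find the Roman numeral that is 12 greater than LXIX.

LXIX = 69
69 + 12 = 81

LXXXI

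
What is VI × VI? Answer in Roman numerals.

VI = 6
VI = 6
6 × 6 = 36

XXXVI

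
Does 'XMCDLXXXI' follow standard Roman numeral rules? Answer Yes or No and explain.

'XMCDLXXXI': Invalid subtractive combination: XM

No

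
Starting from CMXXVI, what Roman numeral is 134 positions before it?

CMXXVI = 926
926 - 134 = 792

DCCXCII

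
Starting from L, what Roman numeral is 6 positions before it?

L = 50
50 - 6 = 44

XLIV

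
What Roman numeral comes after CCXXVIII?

CCXXVIII = 228, so the next integer is 228 + 1 = 229

CCXXIX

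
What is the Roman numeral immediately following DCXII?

DCXII = 612, so the next integer is 612 + 1 = 613

DCXIII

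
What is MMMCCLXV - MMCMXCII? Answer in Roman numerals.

MMMCCLXV = 3265
MMCMXCII = 2992
3265 - 2992 = 273

CCLXXIII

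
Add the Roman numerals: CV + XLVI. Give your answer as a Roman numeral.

CV = 105
XLVI = 46
105 + 46 = 151

CLI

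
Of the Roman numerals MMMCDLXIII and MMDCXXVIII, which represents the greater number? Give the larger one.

MMMCDLXIII = 3463
MMDCXXVIII = 2628
3463 is larger

MMMCDLXIII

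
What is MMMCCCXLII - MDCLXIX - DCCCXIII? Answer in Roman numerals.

MMMCCCXLII = 3342, MDCLXIX = 1669, DCCCXIII = 813
3342 - 1669 = 1673
1673 - 813 = 860

DCCCLX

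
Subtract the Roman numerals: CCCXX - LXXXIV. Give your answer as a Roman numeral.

CCCXX = 320
LXXXIV = 84
320 - 84 = 236

CCXXXVI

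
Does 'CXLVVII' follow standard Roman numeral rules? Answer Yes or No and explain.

'CXLVVII': V should not appear more than once

No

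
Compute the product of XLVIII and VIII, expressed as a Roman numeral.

XLVIII = 48
VIII = 8
48 × 8 = 384

CCCLXXXIV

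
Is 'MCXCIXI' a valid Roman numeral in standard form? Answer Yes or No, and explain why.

'MCXCIXI': I cannot come right after the subtractive pair IX: once I is subtracted in IX, the next symbol must be smaller than I

No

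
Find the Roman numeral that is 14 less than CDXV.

CDXV = 415
415 - 14 = 401

CDI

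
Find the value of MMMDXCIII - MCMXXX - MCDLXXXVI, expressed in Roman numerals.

MMMDXCIII = 3593, MCMXXX = 1930, MCDLXXXVI = 1486
3593 - 1930 = 1663
1663 - 1486 = 177

CLXXVII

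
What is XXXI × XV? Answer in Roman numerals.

XXXI = 31
XV = 15
31 × 15 = 465

CDLXV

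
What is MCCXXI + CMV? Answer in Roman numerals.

MCCXXI = 1221
CMV = 905
1221 + 905 = 2126

MMCXXVI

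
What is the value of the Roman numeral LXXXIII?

LXXXIII: L=50, X=10, X=10, X=10, I=1, I=1, I=1
50 + 10 + 10 + 10 + 1 + 1 + 1 = 83

83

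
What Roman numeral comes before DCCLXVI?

DCCLXVI = 766; previous is 765

DCCLXV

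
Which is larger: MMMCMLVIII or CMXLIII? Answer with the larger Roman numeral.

MMMCMLVIII = 3958
CMXLIII = 943
3958 is larger

MMMCMLVIII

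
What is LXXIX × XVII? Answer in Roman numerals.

LXXIX = 79
XVII = 17
79 × 17 = 1343

MCCCXLIII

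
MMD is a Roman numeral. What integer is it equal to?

MMD: M=1000, M=1000, D=500
1000 + 1000 + 500 = 2500

2500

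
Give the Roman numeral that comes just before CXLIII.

CXLIII = 143; previous is 142

CXLII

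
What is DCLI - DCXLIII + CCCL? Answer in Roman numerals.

DCLI = 651, DCXLIII = 643, CCCL = 350
651 - 643 = 8
8 + 350 = 358

CCCLVIII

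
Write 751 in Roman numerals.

Convert 751 to Roman numerals:
  751 contains 1×500 (D)
  251 contains 2×100 (CC)
  51 contains 1×50 (L)
  1 contains 1×1 (I)

DCCLI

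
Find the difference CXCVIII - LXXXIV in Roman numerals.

CXCVIII = 198
LXXXIV = 84
198 - 84 = 114

CXIV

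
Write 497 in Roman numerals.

Convert 497 to Roman numerals:
  497 contains 1×400 (CD)
  97 contains 1×90 (XC)
  7 contains 1×5 (V)
  2 contains 2×1 (II)

CDXCVII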